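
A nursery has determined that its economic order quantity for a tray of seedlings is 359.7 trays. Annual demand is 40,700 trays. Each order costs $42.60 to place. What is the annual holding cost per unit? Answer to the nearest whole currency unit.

H ≈ $27

Squaring Q* = √(2DS/H) gives Q*² = 2DS/H.
From Q* = √(2DS/H): H = 2DS / Q*² = 2 × 40,700 × 42.6 / 359.7² = 26.8011.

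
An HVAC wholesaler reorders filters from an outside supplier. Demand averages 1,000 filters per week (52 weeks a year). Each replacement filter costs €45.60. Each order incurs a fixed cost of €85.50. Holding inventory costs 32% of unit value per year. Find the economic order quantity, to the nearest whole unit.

Q* ≈ 781 filters

Annual demand D = 1,000 × 52 = 52,000.
Holding cost H = 0.32 × €45.60 = €14.5920 per unit per year.
EOQ = √(2DS / H) = √(2 × 52,000 × 85.5 / 14.592).
= √(8,892,000 / 14.592) = √609,375 ≈ 780.625.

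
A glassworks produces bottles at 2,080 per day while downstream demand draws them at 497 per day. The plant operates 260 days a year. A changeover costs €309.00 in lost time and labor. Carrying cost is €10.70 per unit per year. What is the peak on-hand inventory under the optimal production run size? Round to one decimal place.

I_max ≈ 2,383.3 bottles

Annual demand D = 497 × 260 = 129,220.
Production build-up factor (1 − d/p) = 1 − 497/2,080 = 0.7611.
Q* = √(2DS / (H(1 − d/p))) = √(2 × 129,220 × 309 / (10.7 × 0.7611)).
= √(79,857,960 / 8.1433) ≈ 3131.543.
Maximum inventory = Q*(1 − d/p) = 3131.543 × 0.7611 ≈ 2383.285.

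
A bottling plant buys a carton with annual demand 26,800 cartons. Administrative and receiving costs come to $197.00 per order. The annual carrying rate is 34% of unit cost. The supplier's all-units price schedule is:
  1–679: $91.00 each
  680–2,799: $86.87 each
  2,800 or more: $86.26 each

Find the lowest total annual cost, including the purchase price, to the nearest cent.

Holding cost per unit per year at price C is H = 0.34·C.
Evaluate total cost at each tier's feasible EOQ or, if the EOQ is below the tier, at the tier's minimum quantity.
EOQ at $91.00 = 584.2 (feasible in tier 1): TC = 26,800×$91.00 + (26,800/584.2)×197 + (584.2/2)×0.34×$91.00 = $2,456,874.89.
EOQ at $86.87 = 597.9 < 680, so use break Q=680: TC = 26,800×$86.87 + (26,800/680.0)×197 + (680.0/2)×0.34×$86.87 = $2,345,922.29.
EOQ at $86.26 = 600.0 < 2800, so use break Q=2800: TC = 26,800×$86.26 + (26,800/2800.0)×197 + (2800.0/2)×0.34×$86.26 = $2,354,713.33.
Lowest total cost among the candidates is at Q = 680.0.

TC* ≈ $2,345,922.29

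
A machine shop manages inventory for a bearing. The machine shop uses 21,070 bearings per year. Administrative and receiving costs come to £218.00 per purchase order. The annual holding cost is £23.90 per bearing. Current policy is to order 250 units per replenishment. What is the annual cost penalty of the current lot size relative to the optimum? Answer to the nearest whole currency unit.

Extra cost ≈ £6,543 per year

EOQ = √(2DS/H) = √(2 × 21,070 × 218 / 23.9) ≈ 619.98.
Cost at Q* = (D/Q*)S + (Q*/2)H = √(2DSH) ≈ £14,817.48.
Cost at Q = 250: (21,070/250)×218 + (250/2)×23.9 = £18,373.04 + £2,987.50 = £21,360.54.
Excess = £21,360.54 − £14,817.48 = £6,543.06.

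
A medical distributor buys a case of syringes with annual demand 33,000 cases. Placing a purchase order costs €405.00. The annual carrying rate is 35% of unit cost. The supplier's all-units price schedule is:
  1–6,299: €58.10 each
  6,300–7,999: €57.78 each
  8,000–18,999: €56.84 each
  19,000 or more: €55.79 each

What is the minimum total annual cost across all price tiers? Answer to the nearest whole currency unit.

TC* ≈ €1,940,614

Holding cost per unit per year at price C is H = 0.35·C.
Evaluate total cost at each tier's feasible EOQ or, if the EOQ is below the tier, at the tier's minimum quantity.
EOQ at €58.10 = 1146.5 (feasible in tier 1): TC = 33,000×€58.10 + (33,000/1146.5)×405 + (1146.5/2)×0.35×€58.10 = €1,940,614.26.
EOQ at €57.78 = 1149.7 < 6300, so use break Q=6300: TC = 33,000×€57.78 + (33,000/6300.0)×405 + (6300.0/2)×0.35×€57.78 = €1,972,563.88.
EOQ at €56.84 = 1159.1 < 8000, so use break Q=8000: TC = 33,000×€56.84 + (33,000/8000.0)×405 + (8000.0/2)×0.35×€56.84 = €1,956,966.62.
EOQ at €55.79 = 1170.0 < 19000, so use break Q=19000: TC = 33,000×€55.79 + (33,000/19000.0)×405 + (19000.0/2)×0.35×€55.79 = €2,027,275.17.
Lowest total cost among the candidates is at Q = 1146.5.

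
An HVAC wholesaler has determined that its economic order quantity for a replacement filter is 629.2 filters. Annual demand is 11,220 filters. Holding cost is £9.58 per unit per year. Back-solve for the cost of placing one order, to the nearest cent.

S ≈ £169.01

The basic EOQ model gives Q* = √(2DS/H); rearrange for the unknown.
From Q* = √(2DS/H): S = Q*²H / (2D) = 629.2² × 9.58 / (2 × 11,220) = 169.0130.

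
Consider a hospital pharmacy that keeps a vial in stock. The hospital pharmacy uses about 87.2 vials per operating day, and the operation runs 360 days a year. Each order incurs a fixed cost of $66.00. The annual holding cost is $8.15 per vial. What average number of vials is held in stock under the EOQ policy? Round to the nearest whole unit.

Annual demand D = 87.2 × 360 = 31,392.
The optimal lot size = √(2DS/H) = √(2 × 31,392 × 66 / 8.15) ≈ 713.05.
Average inventory = Q*/2 ≈ 713.05 / 2 = 356.523.

Average inventory ≈ 357 vials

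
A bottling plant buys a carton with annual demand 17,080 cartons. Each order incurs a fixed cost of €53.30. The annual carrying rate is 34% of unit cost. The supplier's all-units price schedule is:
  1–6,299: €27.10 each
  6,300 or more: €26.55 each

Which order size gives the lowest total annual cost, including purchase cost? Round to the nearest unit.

Q* ≈ 445 cartons

Holding cost per unit per year at price C is H = 0.34·C.
For each price level, check whether its EOQ is feasible; otherwise the best quantity at that price is the breakpoint.
EOQ at €27.10 = 444.5 (feasible in tier 1): TC = 17,080×€27.10 + (17,080/444.5)×53.3 + (444.5/2)×0.34×€27.10 = €466,963.87.
EOQ at €26.55 = 449.1 < 6300, so use break Q=6300: TC = 17,080×€26.55 + (17,080/6300.0)×53.3 + (6300.0/2)×0.34×€26.55 = €482,053.55.
Lowest total cost is €466,963.87 at Q = 444.5.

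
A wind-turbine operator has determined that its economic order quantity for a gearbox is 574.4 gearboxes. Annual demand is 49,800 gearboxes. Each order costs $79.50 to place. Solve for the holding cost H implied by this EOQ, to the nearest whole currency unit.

Squaring Q* = √(2DS/H) gives Q*² = 2DS/H.
From Q* = √(2DS/H): H = 2DS / Q*² = 2 × 49,800 × 79.5 / 574.4² = 23.9992.

H ≈ $24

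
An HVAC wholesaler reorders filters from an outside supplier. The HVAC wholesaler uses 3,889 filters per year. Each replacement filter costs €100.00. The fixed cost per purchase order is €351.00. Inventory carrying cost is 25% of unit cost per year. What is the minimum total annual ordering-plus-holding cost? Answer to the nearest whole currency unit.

TC* ≈ €8,261

Holding cost H = 0.25 × €100.00 = €25.0000 per unit per year.
Q* = √(2DS/H) = √(2 × 3,889 × 351 / 25) ≈ 330.46.
At Q*, ordering cost (D/Q*)S equals holding cost (Q*/2)H, each = √(DSH/2).
Minimum total = √(2DSH) = √(2 × 3,889 × 351 × 25) ≈ 8261.474.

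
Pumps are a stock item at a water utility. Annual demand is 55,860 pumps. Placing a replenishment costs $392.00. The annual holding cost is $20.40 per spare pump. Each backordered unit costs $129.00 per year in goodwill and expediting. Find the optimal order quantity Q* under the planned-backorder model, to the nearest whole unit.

Q* ≈ 1,577 pumps

With planned backorders, Q* = √(2DS/H) · √((H+B)/B).
√(2DS/H) = √(2 × 55,860 × 392 / 20.4) = 1465.188.
√((H+B)/B) = √((20.4+129)/129) = 1.0762.
Q* ≈ 1576.790.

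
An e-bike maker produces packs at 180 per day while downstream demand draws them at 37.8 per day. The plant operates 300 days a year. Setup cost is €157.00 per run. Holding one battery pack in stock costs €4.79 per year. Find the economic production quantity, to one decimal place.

Annual demand D = 37.8 × 300 = 11,340.
Production build-up factor (1 − d/p) = 1 − 37.8/180 = 0.7900.
Q* = √(2DS / (H(1 − d/p))) = √(2 × 11,340 × 157 / (4.79 × 0.7900)).
= √(3,560,760 / 3.7841) ≈ 970.041.

Q* ≈ 970.0 packs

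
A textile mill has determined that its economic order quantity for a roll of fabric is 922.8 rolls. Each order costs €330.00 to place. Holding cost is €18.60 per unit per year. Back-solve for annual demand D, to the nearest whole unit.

Squaring Q* = √(2DS/H) gives Q*² = 2DS/H.
From Q* = √(2DS/H): D = Q*²H / (2S) = 922.8² × 18.6 / (2 × 330) = 23998.505.

D ≈ 23,999 rolls per year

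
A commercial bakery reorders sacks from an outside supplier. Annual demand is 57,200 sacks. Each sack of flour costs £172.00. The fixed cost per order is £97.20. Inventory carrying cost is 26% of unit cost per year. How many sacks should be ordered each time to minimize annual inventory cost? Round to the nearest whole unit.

Q* ≈ 499 sacks

Holding cost H = 0.26 × £172.00 = £44.7200 per unit per year.
EOQ = √(2DS / H) = √(2 × 57,200 × 97.2 / 44.72).
= √(11,119,680 / 44.72) = √248,651.1628 ≈ 498.649.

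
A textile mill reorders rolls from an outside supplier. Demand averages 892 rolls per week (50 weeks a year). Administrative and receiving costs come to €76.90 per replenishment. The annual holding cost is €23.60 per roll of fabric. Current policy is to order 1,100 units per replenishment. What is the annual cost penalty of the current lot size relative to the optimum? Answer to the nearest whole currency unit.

Annual demand D = 892 × 50 = 44,600.
EOQ = √(2DS/H) = √(2 × 44,600 × 76.9 / 23.6) ≈ 539.13.
Cost at Q* = (D/Q*)S + (Q*/2)H = √(2DSH) ≈ €12,723.35.
Cost at Q = 1,100: (44,600/1,100)×76.9 + (1,100/2)×23.6 = €3,117.95 + €12,980.00 = €16,097.95.
Excess = €16,097.95 − €12,723.35 = €3,374.59.

Extra cost ≈ €3,375 per year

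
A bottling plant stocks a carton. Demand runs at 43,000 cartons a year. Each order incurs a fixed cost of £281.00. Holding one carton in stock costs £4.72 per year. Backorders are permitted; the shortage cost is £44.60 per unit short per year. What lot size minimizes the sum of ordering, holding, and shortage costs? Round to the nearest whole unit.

Q* ≈ 2,379 cartons

With planned backorders, Q* = √(2DS/H) · √((H+B)/B).
√(2DS/H) = √(2 × 43,000 × 281 / 4.72) = 2262.723.
√((H+B)/B) = √((4.72+44.6)/44.6) = 1.0516.
Q* ≈ 2379.444.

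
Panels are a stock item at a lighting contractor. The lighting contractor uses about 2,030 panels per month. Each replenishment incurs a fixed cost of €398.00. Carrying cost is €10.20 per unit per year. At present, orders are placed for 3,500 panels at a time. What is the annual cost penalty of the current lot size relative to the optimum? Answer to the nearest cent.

Extra cost ≈ €6,556.52 per year

Annual demand D = 2,030 × 12 = 24,360.
EOQ = √(2DS/H) = √(2 × 24,360 × 398 / 10.2) ≈ 1378.78.
Cost at Q* = (D/Q*)S + (Q*/2)H = √(2DSH) ≈ €14,063.56.
Cost at Q = 3,500: (24,360/3,500)×398 + (3,500/2)×10.2 = €2,770.08 + €17,850.00 = €20,620.08.
Excess = €20,620.08 − €14,063.56 = €6,556.52.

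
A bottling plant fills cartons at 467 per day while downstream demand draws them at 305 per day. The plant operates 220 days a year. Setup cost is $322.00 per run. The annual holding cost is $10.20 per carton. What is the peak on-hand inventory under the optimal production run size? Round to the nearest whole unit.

I_max ≈ 1,212 cartons

Annual demand D = 305 × 220 = 67,100.
Production build-up factor (1 − d/p) = 1 − 305/467 = 0.3469.
Q* = √(2DS / (H(1 − d/p))) = √(2 × 67,100 × 322 / (10.2 × 0.3469)).
= √(43,212,400 / 3.5383) ≈ 3494.661.
Maximum inventory = Q*(1 − d/p) = 3494.661 × 0.3469 ≈ 1212.281.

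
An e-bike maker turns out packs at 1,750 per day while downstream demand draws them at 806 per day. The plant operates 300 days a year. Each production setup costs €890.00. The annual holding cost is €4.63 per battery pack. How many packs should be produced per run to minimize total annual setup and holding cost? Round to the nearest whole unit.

Q* ≈ 13,127 packs

Annual demand D = 806 × 300 = 241,800.
Production build-up factor (1 − d/p) = 1 − 806/1,750 = 0.5394.
Q* = √(2DS / (H(1 − d/p))) = √(2 × 241,800 × 890 / (4.63 × 0.5394)).
= √(430,404,000 / 2.4976) ≈ 13127.459.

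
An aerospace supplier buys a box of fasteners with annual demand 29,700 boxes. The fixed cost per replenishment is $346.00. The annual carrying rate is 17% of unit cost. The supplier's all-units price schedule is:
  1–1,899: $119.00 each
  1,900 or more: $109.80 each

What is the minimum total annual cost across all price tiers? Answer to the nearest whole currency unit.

TC* ≈ $3,284,201

Holding cost per unit per year at price C is H = 0.17·C.
For each price level, check whether its EOQ is feasible; otherwise the best quantity at that price is the breakpoint.
EOQ at $119.00 = 1007.9 (feasible in tier 1): TC = 29,700×$119.00 + (29,700/1007.9)×346 + (1007.9/2)×0.17×$119.00 = $3,554,690.56.
EOQ at $109.80 = 1049.3 < 1900, so use break Q=1900: TC = 29,700×$109.80 + (29,700/1900.0)×346 + (1900.0/2)×0.17×$109.80 = $3,284,201.23.
Lowest total cost among the candidates is at Q = 1900.0.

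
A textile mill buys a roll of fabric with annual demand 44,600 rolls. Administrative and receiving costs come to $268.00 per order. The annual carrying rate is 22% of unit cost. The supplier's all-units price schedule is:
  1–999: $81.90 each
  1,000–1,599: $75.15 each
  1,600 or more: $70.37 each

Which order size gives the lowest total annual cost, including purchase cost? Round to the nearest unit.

Holding cost per unit per year at price C is H = 0.22·C.
For each price level, check whether its EOQ is feasible; otherwise the best quantity at that price is the breakpoint.
Tier 1 ($81.90): EOQ = 1151.9 exceeds tier's upper bound 999, so this tier is dominated.
EOQ at $75.15 = 1202.5 (feasible in tier 2): TC = 44,600×$75.15 + (44,600/1202.5)×268 + (1202.5/2)×0.22×$75.15 = $3,371,570.42.
EOQ at $70.37 = 1242.6 < 1600, so use break Q=1600: TC = 44,600×$70.37 + (44,600/1600.0)×268 + (1600.0/2)×0.22×$70.37 = $3,158,357.62.
Lowest total cost is $3,158,357.62 at Q = 1600.0.

Q* ≈ 1,600 rolls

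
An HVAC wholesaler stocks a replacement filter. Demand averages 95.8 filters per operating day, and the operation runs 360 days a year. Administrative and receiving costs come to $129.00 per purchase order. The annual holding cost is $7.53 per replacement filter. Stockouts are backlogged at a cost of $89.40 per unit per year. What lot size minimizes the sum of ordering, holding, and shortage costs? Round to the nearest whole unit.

Annual demand D = 95.8 × 360 = 34,488.
With planned backorders, Q* = √(2DS/H) · √((H+B)/B).
√(2DS/H) = √(2 × 34,488 × 129 / 7.53) = 1087.042.
√((H+B)/B) = √((7.53+89.4)/89.4) = 1.0413.
Q* ≈ 1131.896.

Q* ≈ 1,132 filters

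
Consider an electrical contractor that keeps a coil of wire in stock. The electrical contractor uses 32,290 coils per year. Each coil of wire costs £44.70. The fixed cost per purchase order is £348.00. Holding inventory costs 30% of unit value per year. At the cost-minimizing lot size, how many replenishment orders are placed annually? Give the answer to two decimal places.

N ≈ 24.94 orders per year

Holding cost H = 0.30 × £44.70 = £13.4100 per unit per year.
EOQ = √(2DS/H) = √(2 × 32,290 × 348 / 13.41) ≈ 1294.57.
Orders per year = D / Q* = 32,290 / 1294.57 ≈ 24.943.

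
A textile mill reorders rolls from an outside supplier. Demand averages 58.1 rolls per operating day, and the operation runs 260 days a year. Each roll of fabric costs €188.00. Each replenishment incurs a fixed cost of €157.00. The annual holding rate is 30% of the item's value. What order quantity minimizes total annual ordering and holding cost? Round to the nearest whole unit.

Annual demand D = 58.1 × 260 = 15,106.
Holding cost H = 0.30 × €188.00 = €56.4000 per unit per year.
EOQ = √(2DS / H) = √(2 × 15,106 × 157 / 56.4).
= √(4,743,284 / 56.4) = √84,100.7801 ≈ 290.001.

Q* ≈ 290 rolls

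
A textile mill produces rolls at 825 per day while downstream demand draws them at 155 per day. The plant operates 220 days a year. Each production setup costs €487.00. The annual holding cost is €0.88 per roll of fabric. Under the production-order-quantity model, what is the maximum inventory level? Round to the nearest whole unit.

Annual demand D = 155 × 220 = 34,100.
Production build-up factor (1 − d/p) = 1 − 155/825 = 0.8121.
Q* = √(2DS / (H(1 − d/p))) = √(2 × 34,100 × 487 / (0.88 × 0.8121)).
= √(33,213,400 / 0.7147) ≈ 6817.182.
Maximum inventory = Q*(1 − d/p) = 6817.182 × 0.8121 ≈ 5536.378.

I_max ≈ 5,536 rolls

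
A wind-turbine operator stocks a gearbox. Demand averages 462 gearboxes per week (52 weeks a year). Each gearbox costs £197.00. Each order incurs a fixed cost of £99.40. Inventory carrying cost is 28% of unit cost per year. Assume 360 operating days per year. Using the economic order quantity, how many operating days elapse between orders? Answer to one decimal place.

Annual demand D = 462 × 52 = 24,024.
Holding cost H = 0.28 × £197.00 = £55.1600 per unit per year.
The optimal lot size = √(2DS/H) = √(2 × 24,024 × 99.4 / 55.16) ≈ 294.25.
Cycle time = Q*/D × 360 = 294.25 / 24,024 × 360 ≈ 4.409 days.

T ≈ 4.4 days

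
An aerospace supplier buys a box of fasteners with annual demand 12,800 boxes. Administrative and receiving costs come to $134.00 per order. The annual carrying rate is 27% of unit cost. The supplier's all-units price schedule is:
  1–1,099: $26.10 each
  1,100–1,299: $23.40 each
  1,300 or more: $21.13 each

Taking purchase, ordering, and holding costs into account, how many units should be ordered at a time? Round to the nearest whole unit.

Holding cost per unit per year at price C is H = 0.27·C.
For each price level, check whether its EOQ is feasible; otherwise the best quantity at that price is the breakpoint.
EOQ at $26.10 = 697.7 (feasible in tier 1): TC = 12,800×$26.10 + (12,800/697.7)×134 + (697.7/2)×0.27×$26.10 = $338,996.71.
EOQ at $23.40 = 736.9 < 1100, so use break Q=1100: TC = 12,800×$23.40 + (12,800/1100.0)×134 + (1100.0/2)×0.27×$23.40 = $304,554.17.
EOQ at $21.13 = 775.4 < 1300, so use break Q=1300: TC = 12,800×$21.13 + (12,800/1300.0)×134 + (1300.0/2)×0.27×$21.13 = $275,491.70.
Lowest total cost is $275,491.70 at Q = 1300.0.

Q* ≈ 1,300 boxes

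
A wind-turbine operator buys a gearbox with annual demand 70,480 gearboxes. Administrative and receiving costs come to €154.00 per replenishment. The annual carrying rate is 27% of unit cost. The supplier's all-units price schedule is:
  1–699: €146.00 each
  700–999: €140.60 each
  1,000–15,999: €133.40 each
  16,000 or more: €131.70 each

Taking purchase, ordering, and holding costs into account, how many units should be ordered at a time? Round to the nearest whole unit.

Q* ≈ 1,000 gearboxes

Holding cost per unit per year at price C is H = 0.27·C.
For each price level, check whether its EOQ is feasible; otherwise the best quantity at that price is the breakpoint.
Tier 1 (€146.00): EOQ = 742.1 exceeds tier's upper bound 699, so this tier is dominated.
EOQ at €140.60 = 756.2 (feasible in tier 2): TC = 70,480×€140.60 + (70,480/756.2)×154 + (756.2/2)×0.27×€140.60 = €9,938,194.67.
EOQ at €133.40 = 776.3 < 1000, so use break Q=1000: TC = 70,480×€133.40 + (70,480/1000.0)×154 + (1000.0/2)×0.27×€133.40 = €9,430,894.92.
EOQ at €131.70 = 781.3 < 16000, so use break Q=16000: TC = 70,480×€131.70 + (70,480/16000.0)×154 + (16000.0/2)×0.27×€131.70 = €9,567,366.37.
Lowest total cost is €9,430,894.92 at Q = 1000.0.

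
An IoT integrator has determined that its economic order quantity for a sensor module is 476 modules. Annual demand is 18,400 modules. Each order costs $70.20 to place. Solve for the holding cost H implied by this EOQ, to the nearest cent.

Squaring Q* = √(2DS/H) gives Q*² = 2DS/H.
From Q* = √(2DS/H): H = 2DS / Q*² = 2 × 18,400 × 70.2 / 476² = 11.4017.

H ≈ $11.40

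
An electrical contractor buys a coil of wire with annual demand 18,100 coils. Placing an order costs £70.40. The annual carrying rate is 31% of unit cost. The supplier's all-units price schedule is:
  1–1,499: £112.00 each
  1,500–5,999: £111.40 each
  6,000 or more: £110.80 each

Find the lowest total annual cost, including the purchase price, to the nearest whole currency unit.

Holding cost per unit per year at price C is H = 0.31·C.
For each price level, check whether its EOQ is feasible; otherwise the best quantity at that price is the breakpoint.
EOQ at £112.00 = 270.9 (feasible in tier 1): TC = 18,100×£112.00 + (18,100/270.9)×70.4 + (270.9/2)×0.31×£112.00 = £2,036,606.55.
EOQ at £111.40 = 271.7 < 1500, so use break Q=1500: TC = 18,100×£111.40 + (18,100/1500.0)×70.4 + (1500.0/2)×0.31×£111.40 = £2,043,089.99.
EOQ at £110.80 = 272.4 < 6000, so use break Q=6000: TC = 18,100×£110.80 + (18,100/6000.0)×70.4 + (6000.0/2)×0.31×£110.80 = £2,108,736.37.
Lowest total cost among the candidates is at Q = 270.9.

TC* ≈ £2,036,607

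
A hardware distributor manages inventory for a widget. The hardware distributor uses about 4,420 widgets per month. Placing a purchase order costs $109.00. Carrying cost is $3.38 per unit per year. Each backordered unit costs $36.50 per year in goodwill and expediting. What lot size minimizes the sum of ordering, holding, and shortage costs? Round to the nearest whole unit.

Q* ≈ 1,933 widgets

Annual demand D = 4,420 × 12 = 53,040.
With planned backorders, Q* = √(2DS/H) · √((H+B)/B).
√(2DS/H) = √(2 × 53,040 × 109 / 3.38) = 1849.574.
√((H+B)/B) = √((3.38+36.5)/36.5) = 1.0453.
Q* ≈ 1933.316.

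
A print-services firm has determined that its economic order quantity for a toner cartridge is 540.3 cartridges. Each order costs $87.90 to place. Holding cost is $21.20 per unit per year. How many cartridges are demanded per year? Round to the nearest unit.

Invert the EOQ relation Q*² = 2DS/H.
From Q* = √(2DS/H): D = Q*²H / (2S) = 540.3² × 21.2 / (2 × 87.9) = 35203.588.

D ≈ 35,204 cartridges per year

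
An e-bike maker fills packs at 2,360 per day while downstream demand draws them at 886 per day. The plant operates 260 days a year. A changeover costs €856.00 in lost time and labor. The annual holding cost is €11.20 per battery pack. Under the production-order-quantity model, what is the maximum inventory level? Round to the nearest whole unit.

Annual demand D = 886 × 260 = 230,360.
Production build-up factor (1 − d/p) = 1 − 886/2,360 = 0.6246.
Q* = √(2DS / (H(1 − d/p))) = √(2 × 230,360 × 856 / (11.2 × 0.6246)).
= √(394,376,320 / 6.9953) ≈ 7508.508.
Maximum inventory = Q*(1 − d/p) = 7508.508 × 0.6246 ≈ 4689.636.

I_max ≈ 4,690 packs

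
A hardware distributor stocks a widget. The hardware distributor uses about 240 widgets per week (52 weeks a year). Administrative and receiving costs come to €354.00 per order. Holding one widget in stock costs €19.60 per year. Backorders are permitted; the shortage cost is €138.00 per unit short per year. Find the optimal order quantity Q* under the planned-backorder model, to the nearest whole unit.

Annual demand D = 240 × 52 = 12,480.
With planned backorders, Q* = √(2DS/H) · √((H+B)/B).
√(2DS/H) = √(2 × 12,480 × 354 / 19.6) = 671.422.
√((H+B)/B) = √((19.6+138)/138) = 1.0687.
Q* ≈ 717.521.

Q* ≈ 718 widgets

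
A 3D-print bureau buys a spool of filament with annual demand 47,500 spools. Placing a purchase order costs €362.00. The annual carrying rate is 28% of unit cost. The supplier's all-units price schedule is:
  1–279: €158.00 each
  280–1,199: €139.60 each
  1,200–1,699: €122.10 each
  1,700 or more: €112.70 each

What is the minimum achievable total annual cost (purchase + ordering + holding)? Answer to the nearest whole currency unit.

TC* ≈ €5,390,187

Holding cost per unit per year at price C is H = 0.28·C.
For each price level, check whether its EOQ is feasible; otherwise the best quantity at that price is the breakpoint.
Tier 1 (€158.00): EOQ = 881.7 exceeds tier's upper bound 279, so this tier is dominated.
EOQ at €139.60 = 938.0 (feasible in tier 2): TC = 47,500×€139.60 + (47,500/938.0)×362 + (938.0/2)×0.28×€139.60 = €6,667,663.83.
EOQ at €122.10 = 1002.9 < 1200, so use break Q=1200: TC = 47,500×€122.10 + (47,500/1200.0)×362 + (1200.0/2)×0.28×€122.10 = €5,834,591.97.
EOQ at €112.70 = 1043.9 < 1700, so use break Q=1700: TC = 47,500×€112.70 + (47,500/1700.0)×362 + (1700.0/2)×0.28×€112.70 = €5,390,187.31.
Lowest total cost among the candidates is at Q = 1700.0.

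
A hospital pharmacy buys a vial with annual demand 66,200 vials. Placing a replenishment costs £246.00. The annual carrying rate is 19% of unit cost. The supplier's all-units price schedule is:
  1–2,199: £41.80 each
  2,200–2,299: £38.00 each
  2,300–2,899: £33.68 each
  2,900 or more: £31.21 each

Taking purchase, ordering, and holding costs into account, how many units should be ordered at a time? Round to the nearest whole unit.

Q* ≈ 2,900 vials

Holding cost per unit per year at price C is H = 0.19·C.
Candidates are each tier's EOQ (if it falls in that tier) and each price-break quantity.
EOQ at £41.80 = 2025.1 (feasible in tier 1): TC = 66,200×£41.80 + (66,200/2025.1)×246 + (2025.1/2)×0.19×£41.80 = £2,783,243.35.
EOQ at £38.00 = 2123.9 < 2200, so use break Q=2200: TC = 66,200×£38.00 + (66,200/2200.0)×246 + (2200.0/2)×0.19×£38.00 = £2,530,944.36.
EOQ at £33.68 = 2256.0 < 2300, so use break Q=2300: TC = 66,200×£33.68 + (66,200/2300.0)×246 + (2300.0/2)×0.19×£33.68 = £2,244,055.60.
EOQ at £31.21 = 2343.6 < 2900, so use break Q=2900: TC = 66,200×£31.21 + (66,200/2900.0)×246 + (2900.0/2)×0.19×£31.21 = £2,080,315.94.
Lowest total cost is £2,080,315.94 at Q = 2900.0.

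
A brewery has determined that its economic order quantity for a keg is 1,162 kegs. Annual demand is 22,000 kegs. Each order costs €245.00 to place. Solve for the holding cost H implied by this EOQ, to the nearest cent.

H ≈ €7.98

Invert the EOQ relation Q*² = 2DS/H.
From Q* = √(2DS/H): H = 2DS / Q*² = 2 × 22,000 × 245 / 1,162² = 7.9837.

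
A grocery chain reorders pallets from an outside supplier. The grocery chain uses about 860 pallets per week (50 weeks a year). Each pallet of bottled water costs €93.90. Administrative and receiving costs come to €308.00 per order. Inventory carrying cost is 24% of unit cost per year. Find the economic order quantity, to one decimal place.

Annual demand D = 860 × 50 = 43,000.
Holding cost H = 0.24 × €93.90 = €22.5360 per unit per year.
EOQ = √(2DS / H) = √(2 × 43,000 × 308 / 22.536).
= √(26,488,000 / 22.536) = √1,175,363.8623 ≈ 1084.142.

Q* ≈ 1,084.1 pallets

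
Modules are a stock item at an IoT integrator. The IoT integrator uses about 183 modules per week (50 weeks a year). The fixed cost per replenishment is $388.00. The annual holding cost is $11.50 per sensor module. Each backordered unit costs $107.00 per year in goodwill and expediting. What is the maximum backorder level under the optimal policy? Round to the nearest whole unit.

S* ≈ 80 modules

Annual demand D = 183 × 50 = 9,150.
With planned backorders, Q* = √(2DS/H) · √((H+B)/B).
√(2DS/H) = √(2 × 9,150 × 388 / 11.5) = 785.765.
√((H+B)/B) = √((11.5+107)/107) = 1.0524.
Q* ≈ 826.913.
S* = Q* · H/(H+B) = 826.913 × 11.5/118.5 ≈ 80.249.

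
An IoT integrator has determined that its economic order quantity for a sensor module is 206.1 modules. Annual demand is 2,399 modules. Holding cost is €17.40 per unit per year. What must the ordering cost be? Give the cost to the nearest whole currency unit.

S ≈ €154

The basic EOQ model gives Q* = √(2DS/H); rearrange for the unknown.
From Q* = √(2DS/H): S = Q*²H / (2D) = 206.1² × 17.4 / (2 × 2,399) = 154.0441.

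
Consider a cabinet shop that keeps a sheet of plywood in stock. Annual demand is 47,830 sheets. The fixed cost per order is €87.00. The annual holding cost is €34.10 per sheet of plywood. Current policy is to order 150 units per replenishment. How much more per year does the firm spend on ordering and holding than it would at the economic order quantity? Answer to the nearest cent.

Extra cost ≈ €13,452.70 per year

EOQ = √(2DS/H) = √(2 × 47,830 × 87 / 34.1) ≈ 494.02.
Cost at Q* = (D/Q*)S + (Q*/2)H = √(2DSH) ≈ €16,846.20.
Cost at Q = 150: (47,830/150)×87 + (150/2)×34.1 = €27,741.40 + €2,557.50 = €30,298.90.
Excess = €30,298.90 − €16,846.20 = €13,452.70.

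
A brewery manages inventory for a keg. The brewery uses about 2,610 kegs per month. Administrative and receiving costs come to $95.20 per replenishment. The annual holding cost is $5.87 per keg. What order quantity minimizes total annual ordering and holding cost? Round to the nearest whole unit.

Q* ≈ 1,008 kegs

Annual demand D = 2,610 × 12 = 31,320.
EOQ = √(2DS / H) = √(2 × 31,320 × 95.2 / 5.87).
= √(5,963,328 / 5.87) = √1,015,899.1482 ≈ 1007.918.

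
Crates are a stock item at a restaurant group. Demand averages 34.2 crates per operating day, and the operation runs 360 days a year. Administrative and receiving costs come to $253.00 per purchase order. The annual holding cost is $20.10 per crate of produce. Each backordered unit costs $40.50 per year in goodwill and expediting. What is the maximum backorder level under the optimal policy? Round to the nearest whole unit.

S* ≈ 226 crates

Annual demand D = 34.2 × 360 = 12,312.
With planned backorders, Q* = √(2DS/H) · √((H+B)/B).
√(2DS/H) = √(2 × 12,312 × 253 / 20.1) = 556.726.
√((H+B)/B) = √((20.1+40.5)/40.5) = 1.2232.
Q* ≈ 681.005.
S* = Q* · H/(H+B) = 681.005 × 20.1/60.6 ≈ 225.878.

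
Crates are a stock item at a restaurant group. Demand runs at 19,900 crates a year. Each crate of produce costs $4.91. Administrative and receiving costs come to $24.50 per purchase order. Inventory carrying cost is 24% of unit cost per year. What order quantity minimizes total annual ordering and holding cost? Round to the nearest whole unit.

Q* ≈ 910 crates

Holding cost H = 0.24 × $4.91 = $1.1784 per unit per year.
EOQ = √(2DS / H) = √(2 × 19,900 × 24.5 / 1.1784).
= √(975,100 / 1.1784) = √827,477.9362 ≈ 909.658.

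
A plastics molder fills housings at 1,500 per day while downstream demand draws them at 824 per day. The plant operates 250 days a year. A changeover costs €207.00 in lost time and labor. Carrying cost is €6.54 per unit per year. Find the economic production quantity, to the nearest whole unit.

Q* ≈ 5,379 housings

Annual demand D = 824 × 250 = 206,000.
Production build-up factor (1 − d/p) = 1 − 824/1,500 = 0.4507.
Q* = √(2DS / (H(1 − d/p))) = √(2 × 206,000 × 207 / (6.54 × 0.4507)).
= √(85,284,000 / 2.9474) ≈ 5379.194.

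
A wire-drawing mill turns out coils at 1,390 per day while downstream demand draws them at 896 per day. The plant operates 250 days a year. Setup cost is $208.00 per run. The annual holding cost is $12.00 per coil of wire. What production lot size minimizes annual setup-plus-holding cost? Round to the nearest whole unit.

Q* ≈ 4,674 coils

Annual demand D = 896 × 250 = 224,000.
Production build-up factor (1 − d/p) = 1 − 896/1,390 = 0.3554.
Q* = √(2DS / (H(1 − d/p))) = √(2 × 224,000 × 208 / (12 × 0.3554)).
= √(93,184,000 / 4.2647) ≈ 4674.380.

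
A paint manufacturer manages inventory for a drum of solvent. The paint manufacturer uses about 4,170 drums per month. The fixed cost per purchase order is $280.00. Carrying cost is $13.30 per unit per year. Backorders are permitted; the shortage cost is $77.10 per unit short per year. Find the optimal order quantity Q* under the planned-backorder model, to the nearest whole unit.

Annual demand D = 4,170 × 12 = 50,040.
With planned backorders, Q* = √(2DS/H) · √((H+B)/B).
√(2DS/H) = √(2 × 50,040 × 280 / 13.3) = 1451.533.
√((H+B)/B) = √((13.3+77.1)/77.1) = 1.0828.
Q* ≈ 1571.751.

Q* ≈ 1,572 drums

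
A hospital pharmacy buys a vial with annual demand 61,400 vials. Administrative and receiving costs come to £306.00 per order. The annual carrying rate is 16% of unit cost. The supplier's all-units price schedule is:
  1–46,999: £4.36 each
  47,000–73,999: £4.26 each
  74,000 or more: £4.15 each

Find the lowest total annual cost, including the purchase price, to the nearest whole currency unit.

Holding cost per unit per year at price C is H = 0.16·C.
For each price level, check whether its EOQ is feasible; otherwise the best quantity at that price is the breakpoint.
EOQ at £4.36 = 7339.3 (feasible in tier 1): TC = 61,400×£4.36 + (61,400/7339.3)×306 + (7339.3/2)×0.16×£4.36 = £272,823.92.
EOQ at £4.26 = 7425.0 < 47000, so use break Q=47000: TC = 61,400×£4.26 + (61,400/47000.0)×306 + (47000.0/2)×0.16×£4.26 = £277,981.35.
EOQ at £4.15 = 7522.7 < 74000, so use break Q=74000: TC = 61,400×£4.15 + (61,400/74000.0)×306 + (74000.0/2)×0.16×£4.15 = £279,631.90.
Lowest total cost among the candidates is at Q = 7339.3.

TC* ≈ £272,824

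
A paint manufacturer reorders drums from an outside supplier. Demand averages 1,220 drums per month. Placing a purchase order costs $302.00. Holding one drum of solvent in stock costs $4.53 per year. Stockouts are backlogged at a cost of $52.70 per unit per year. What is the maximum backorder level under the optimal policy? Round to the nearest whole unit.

Annual demand D = 1,220 × 12 = 14,640.
With planned backorders, Q* = √(2DS/H) · √((H+B)/B).
√(2DS/H) = √(2 × 14,640 × 302 / 4.53) = 1397.140.
√((H+B)/B) = √((4.53+52.7)/52.7) = 1.0421.
Q* ≈ 1455.950.
S* = Q* · H/(H+B) = 1455.950 × 4.53/57.23 ≈ 115.245.

S* ≈ 115 drums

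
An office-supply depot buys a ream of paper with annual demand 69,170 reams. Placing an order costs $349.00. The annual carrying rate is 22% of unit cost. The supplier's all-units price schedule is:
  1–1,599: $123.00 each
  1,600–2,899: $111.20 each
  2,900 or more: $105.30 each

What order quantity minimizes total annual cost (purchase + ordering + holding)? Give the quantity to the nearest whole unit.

Q* ≈ 2,900 reams

Holding cost per unit per year at price C is H = 0.22·C.
Evaluate total cost at each tier's feasible EOQ or, if the EOQ is below the tier, at the tier's minimum quantity.
EOQ at $123.00 = 1335.7 (feasible in tier 1): TC = 69,170×$123.00 + (69,170/1335.7)×349 + (1335.7/2)×0.22×$123.00 = $8,544,055.19.
EOQ at $111.20 = 1404.8 < 1600, so use break Q=1600: TC = 69,170×$111.20 + (69,170/1600.0)×349 + (1600.0/2)×0.22×$111.20 = $7,726,362.91.
EOQ at $105.30 = 1443.6 < 2900, so use break Q=2900: TC = 69,170×$105.30 + (69,170/2900.0)×349 + (2900.0/2)×0.22×$105.30 = $7,325,515.95.
Lowest total cost is $7,325,515.95 at Q = 2900.0.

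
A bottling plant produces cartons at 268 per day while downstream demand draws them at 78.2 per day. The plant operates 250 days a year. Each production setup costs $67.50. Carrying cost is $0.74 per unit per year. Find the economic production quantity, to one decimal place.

Annual demand D = 78.2 × 250 = 19,550.
Production build-up factor (1 − d/p) = 1 − 78.2/268 = 0.7082.
Q* = √(2DS / (H(1 − d/p))) = √(2 × 19,550 × 67.5 / (0.74 × 0.7082)).
= √(2,639,250 / 0.5241) ≈ 2244.108.

Q* ≈ 2,244.1 cartons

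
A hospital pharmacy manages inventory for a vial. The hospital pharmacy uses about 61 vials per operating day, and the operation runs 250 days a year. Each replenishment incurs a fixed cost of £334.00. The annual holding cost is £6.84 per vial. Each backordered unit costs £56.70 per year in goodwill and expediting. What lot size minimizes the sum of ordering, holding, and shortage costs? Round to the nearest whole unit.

Annual demand D = 61 × 250 = 15,250.
With planned backorders, Q* = √(2DS/H) · √((H+B)/B).
√(2DS/H) = √(2 × 15,250 × 334 / 6.84) = 1220.380.
√((H+B)/B) = √((6.84+56.7)/56.7) = 1.0586.
Q* ≈ 1291.895.

Q* ≈ 1,292 vials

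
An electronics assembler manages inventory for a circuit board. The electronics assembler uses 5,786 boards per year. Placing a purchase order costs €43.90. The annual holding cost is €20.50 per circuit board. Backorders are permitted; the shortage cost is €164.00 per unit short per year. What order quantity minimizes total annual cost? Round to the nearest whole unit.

With planned backorders, Q* = √(2DS/H) · √((H+B)/B).
√(2DS/H) = √(2 × 5,786 × 43.9 / 20.5) = 157.420.
√((H+B)/B) = √((20.5+164)/164) = 1.0607.
Q* ≈ 166.969.

Q* ≈ 167 boards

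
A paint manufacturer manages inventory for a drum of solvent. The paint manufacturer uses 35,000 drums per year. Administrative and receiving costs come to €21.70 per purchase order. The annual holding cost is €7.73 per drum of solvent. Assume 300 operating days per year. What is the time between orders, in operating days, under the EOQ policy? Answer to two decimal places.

Q* = √(2DS/H) = √(2 × 35,000 × 21.7 / 7.73) ≈ 443.29.
Cycle time = Q*/D × 300 = 443.29 / 35,000 × 300 ≈ 3.800 days.

T ≈ 3.80 days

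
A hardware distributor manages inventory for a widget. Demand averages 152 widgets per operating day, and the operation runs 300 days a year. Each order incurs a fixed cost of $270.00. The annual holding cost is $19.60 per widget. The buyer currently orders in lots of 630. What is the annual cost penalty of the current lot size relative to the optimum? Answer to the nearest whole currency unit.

Annual demand D = 152 × 300 = 45,600.
EOQ = √(2DS/H) = √(2 × 45,600 × 270 / 19.6) ≈ 1120.86.
Cost at Q* = (D/Q*)S + (Q*/2)H = √(2DSH) ≈ $21,968.85.
Cost at Q = 630: (45,600/630)×270 + (630/2)×19.6 = $19,542.86 + $6,174.00 = $25,716.86.
Excess = $25,716.86 − $21,968.85 = $3,748.01.

Extra cost ≈ $3,748 per year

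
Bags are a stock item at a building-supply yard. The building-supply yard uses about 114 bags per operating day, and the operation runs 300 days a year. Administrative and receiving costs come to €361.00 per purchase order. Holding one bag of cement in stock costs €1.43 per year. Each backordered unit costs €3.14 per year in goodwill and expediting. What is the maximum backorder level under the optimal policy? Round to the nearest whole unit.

Annual demand D = 114 × 300 = 34,200.
With planned backorders, Q* = √(2DS/H) · √((H+B)/B).
√(2DS/H) = √(2 × 34,200 × 361 / 1.43) = 4155.408.
√((H+B)/B) = √((1.43+3.14)/3.14) = 1.2064.
Q* ≈ 5013.106.
S* = Q* · H/(H+B) = 5013.106 × 1.43/4.57 ≈ 1568.653.

S* ≈ 1,569 bags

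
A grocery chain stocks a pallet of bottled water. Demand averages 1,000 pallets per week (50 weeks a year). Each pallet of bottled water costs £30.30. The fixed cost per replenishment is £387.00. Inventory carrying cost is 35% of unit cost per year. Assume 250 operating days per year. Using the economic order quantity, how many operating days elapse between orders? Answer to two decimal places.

Annual demand D = 1,000 × 50 = 50,000.
Holding cost H = 0.35 × £30.30 = £10.6050 per unit per year.
EOQ = √(2DS/H) = √(2 × 50,000 × 387 / 10.605) ≈ 1910.29.
Cycle time = Q*/D × 250 = 1910.29 / 50,000 × 250 ≈ 9.551 days.

T ≈ 9.55 days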